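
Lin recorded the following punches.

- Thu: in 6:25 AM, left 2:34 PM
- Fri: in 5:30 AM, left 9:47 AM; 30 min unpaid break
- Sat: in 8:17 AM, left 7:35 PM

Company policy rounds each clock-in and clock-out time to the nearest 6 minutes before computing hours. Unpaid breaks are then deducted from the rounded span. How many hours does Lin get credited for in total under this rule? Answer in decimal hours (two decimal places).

Thu: in 6:25 AM→6:24 AM, out 2:34 PM→2:36 PM; 8 h 12 min
Fri: in 5:30 AM→5:30 AM, out 9:47 AM→9:48 AM; 4 h 18 min − 30 min = 3 h 48 min
Sat: in 8:17 AM→8:18 AM, out 7:35 PM→7:36 PM; 11 h 18 min
Total credited: 23 h 18 min.

23.30 hours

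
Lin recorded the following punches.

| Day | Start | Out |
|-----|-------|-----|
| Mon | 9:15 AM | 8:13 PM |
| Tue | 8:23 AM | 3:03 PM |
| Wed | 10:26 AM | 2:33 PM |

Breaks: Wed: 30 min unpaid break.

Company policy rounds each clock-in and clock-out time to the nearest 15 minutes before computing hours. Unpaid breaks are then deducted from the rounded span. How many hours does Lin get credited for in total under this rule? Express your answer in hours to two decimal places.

21.00 hours

Mon: in 9:15 AM→9:15 AM, out 8:13 PM→8:15 PM; 11 h 0 min
Tue: in 8:23 AM→8:30 AM, out 3:03 PM→3:00 PM; 6 h 30 min
Wed: in 10:26 AM→10:30 AM, out 2:33 PM→2:30 PM; 4 h 0 min − 30 min = 3 h 30 min
Total credited: 21 h 0 min.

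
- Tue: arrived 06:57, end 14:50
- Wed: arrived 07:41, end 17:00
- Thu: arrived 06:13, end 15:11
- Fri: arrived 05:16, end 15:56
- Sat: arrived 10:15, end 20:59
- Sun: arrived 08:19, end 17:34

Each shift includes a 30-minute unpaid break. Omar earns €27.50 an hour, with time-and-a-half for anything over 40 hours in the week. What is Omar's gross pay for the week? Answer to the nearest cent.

Tue: 06:57–14:50 = 7 h 53 min; less 30 min break → 7 h 23 min
Wed: 07:41–17:00 = 9 h 19 min; less 30 min break → 8 h 49 min
Thu: 06:13–15:11 = 8 h 58 min; less 30 min break → 8 h 28 min
Fri: 05:16–15:56 = 10 h 40 min; less 30 min break → 10 h 10 min
Sat: 10:15–20:59 = 10 h 44 min; less 30 min break → 10 h 14 min
Sun: 08:19–17:34 = 9 h 15 min; less 30 min break → 8 h 45 min
Total worked: 53 h 49 min = 3229 min.
Regular 40 h 0 min = 2400 min at €27.50/h; overtime 13 h 49 min = 829 min at €41.25/h.
Pay = (2400 × €27.50 + 829 × €41.25) ÷ 60 = €1669.94.

€1669.94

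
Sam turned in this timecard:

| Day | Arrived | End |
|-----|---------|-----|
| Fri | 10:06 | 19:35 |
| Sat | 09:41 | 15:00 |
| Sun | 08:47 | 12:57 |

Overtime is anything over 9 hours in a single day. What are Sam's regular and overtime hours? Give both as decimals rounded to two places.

Fri: 10:06–19:35 = 9 h 29 min
Sat: 09:41–15:00 = 5 h 19 min
Sun: 08:47–12:57 = 4 h 10 min
Fri reg 9 h 0 min / OT 0 h 29 min; Sat reg 5 h 19 min / OT 0 h 0 min; Sun reg 4 h 10 min / OT 0 h 0 min.
Totals: regular 18 h 29 min, overtime 0 h 29 min.

Regular 18.48 hours, overtime 0.48 hours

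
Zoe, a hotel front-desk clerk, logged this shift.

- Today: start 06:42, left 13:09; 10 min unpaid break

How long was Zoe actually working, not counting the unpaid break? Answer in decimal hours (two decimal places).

Today: 06:42–13:09 = 6 h 27 min; less 10 min break → 6 h 17 min

6.28 hours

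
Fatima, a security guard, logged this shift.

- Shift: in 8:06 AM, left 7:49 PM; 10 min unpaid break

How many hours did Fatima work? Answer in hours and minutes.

11 h 33 min

Shift: 8:06 AM–7:49 PM = 11 h 43 min; less 10 min break → 11 h 33 min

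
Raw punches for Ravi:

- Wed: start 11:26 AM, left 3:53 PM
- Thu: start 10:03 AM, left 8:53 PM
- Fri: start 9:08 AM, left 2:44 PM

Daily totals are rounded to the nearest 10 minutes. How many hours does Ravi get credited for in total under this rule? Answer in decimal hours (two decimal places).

21.00 hours

Wed: 11:26 AM–3:53 PM = 4 h 27 min → rounds to 4 h 30 min
Thu: 10:03 AM–8:53 PM = 10 h 50 min → rounds to 10 h 50 min
Fri: 9:08 AM–2:44 PM = 5 h 36 min → rounds to 5 h 40 min
Total credited: 21 h 0 min.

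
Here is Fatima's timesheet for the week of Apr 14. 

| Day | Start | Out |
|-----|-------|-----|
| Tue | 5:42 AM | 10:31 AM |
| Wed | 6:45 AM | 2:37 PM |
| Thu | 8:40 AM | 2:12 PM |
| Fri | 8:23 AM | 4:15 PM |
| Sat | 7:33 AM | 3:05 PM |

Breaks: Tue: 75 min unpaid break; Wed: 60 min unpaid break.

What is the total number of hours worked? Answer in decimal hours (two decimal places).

31.37 hours

Tue: 5:42 AM–10:31 AM = 4 h 49 min; less 75 min break → 3 h 34 min
Wed: 6:45 AM–2:37 PM = 7 h 52 min; less 60 min break → 6 h 52 min
Thu: 8:40 AM–2:12 PM = 5 h 32 min
Fri: 8:23 AM–4:15 PM = 7 h 52 min
Sat: 7:33 AM–3:05 PM = 7 h 32 min
Total: 3 h 34 min + 6 h 52 min + 5 h 32 min + 7 h 52 min + 7 h 32 min = 31 h 22 min.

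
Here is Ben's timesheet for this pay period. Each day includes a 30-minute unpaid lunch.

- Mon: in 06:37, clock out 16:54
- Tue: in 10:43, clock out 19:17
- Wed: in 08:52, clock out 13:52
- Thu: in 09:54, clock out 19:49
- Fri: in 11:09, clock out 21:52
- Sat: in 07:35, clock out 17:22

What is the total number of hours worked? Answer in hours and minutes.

51 h 16 min

Mon: 06:37–16:54 = 10 h 17 min; less 30 min break → 9 h 47 min
Tue: 10:43–19:17 = 8 h 34 min; less 30 min break → 8 h 4 min
Wed: 08:52–13:52 = 5 h 0 min; less 30 min break → 4 h 30 min
Thu: 09:54–19:49 = 9 h 55 min; less 30 min break → 9 h 25 min
Fri: 11:09–21:52 = 10 h 43 min; less 30 min break → 10 h 13 min
Sat: 07:35–17:22 = 9 h 47 min; less 30 min break → 9 h 17 min
Total: 9 h 47 min + 8 h 4 min + 4 h 30 min + 9 h 25 min + 10 h 13 min + 9 h 17 min = 51 h 16 min.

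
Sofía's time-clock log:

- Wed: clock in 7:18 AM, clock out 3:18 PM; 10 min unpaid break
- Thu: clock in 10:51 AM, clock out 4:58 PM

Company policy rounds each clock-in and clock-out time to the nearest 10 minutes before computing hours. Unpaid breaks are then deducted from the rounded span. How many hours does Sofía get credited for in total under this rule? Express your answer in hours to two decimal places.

Wed: in 7:18 AM→7:20 AM, out 3:18 PM→3:20 PM; 8 h 0 min − 10 min = 7 h 50 min
Thu: in 10:51 AM→10:50 AM, out 4:58 PM→5:00 PM; 6 h 10 min
Total credited: 14 h 0 min.

14.00 hours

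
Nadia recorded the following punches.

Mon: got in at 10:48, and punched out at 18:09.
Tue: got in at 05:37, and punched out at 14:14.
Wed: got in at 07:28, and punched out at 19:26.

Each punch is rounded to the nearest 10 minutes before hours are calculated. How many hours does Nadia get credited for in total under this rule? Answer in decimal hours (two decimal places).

Mon: in 10:48→10:50, out 18:09→18:10; 7 h 20 min
Tue: in 05:37→05:40, out 14:14→14:10; 8 h 30 min
Wed: in 07:28→07:30, out 19:26→19:30; 12 h 0 min
Total credited: 27 h 50 min.

27.83 hours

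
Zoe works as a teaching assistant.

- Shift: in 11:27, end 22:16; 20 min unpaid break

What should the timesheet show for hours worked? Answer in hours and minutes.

Shift: 11:27–22:16 = 10 h 49 min; less 20 min break → 10 h 29 min

10 h 29 min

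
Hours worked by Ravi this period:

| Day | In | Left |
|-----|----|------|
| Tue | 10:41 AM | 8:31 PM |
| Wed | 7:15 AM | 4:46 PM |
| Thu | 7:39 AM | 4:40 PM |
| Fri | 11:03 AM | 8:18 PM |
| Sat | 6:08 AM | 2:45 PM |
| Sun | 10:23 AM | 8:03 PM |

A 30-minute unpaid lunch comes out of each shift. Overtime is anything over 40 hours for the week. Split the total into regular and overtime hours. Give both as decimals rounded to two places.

Regular 40.00 hours, overtime 12.90 hours

Tue: 10:41 AM–8:31 PM = 9 h 50 min; less 30 min break → 9 h 20 min
Wed: 7:15 AM–4:46 PM = 9 h 31 min; less 30 min break → 9 h 1 min
Thu: 7:39 AM–4:40 PM = 9 h 1 min; less 30 min break → 8 h 31 min
Fri: 11:03 AM–8:18 PM = 9 h 15 min; less 30 min break → 8 h 45 min
Sat: 6:08 AM–2:45 PM = 8 h 37 min; less 30 min break → 8 h 7 min
Sun: 10:23 AM–8:03 PM = 9 h 40 min; less 30 min break → 9 h 10 min
Total worked: 52 h 54 min = 52.90 h.
Threshold 40 h → overtime 12 h 54 min, regular 40 h 0 min.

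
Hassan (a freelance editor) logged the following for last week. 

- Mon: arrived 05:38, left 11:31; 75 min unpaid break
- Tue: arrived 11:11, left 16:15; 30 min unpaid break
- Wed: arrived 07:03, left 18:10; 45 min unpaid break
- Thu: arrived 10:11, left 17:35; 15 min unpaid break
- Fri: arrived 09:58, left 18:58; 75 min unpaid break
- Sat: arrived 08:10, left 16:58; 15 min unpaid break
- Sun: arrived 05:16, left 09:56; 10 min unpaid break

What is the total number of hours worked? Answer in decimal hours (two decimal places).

Mon: 05:38–11:31 = 5 h 53 min; less 75 min break → 4 h 38 min
Tue: 11:11–16:15 = 5 h 4 min; less 30 min break → 4 h 34 min
Wed: 07:03–18:10 = 11 h 7 min; less 45 min break → 10 h 22 min
Thu: 10:11–17:35 = 7 h 24 min; less 15 min break → 7 h 9 min
Fri: 09:58–18:58 = 9 h 0 min; less 75 min break → 7 h 45 min
Sat: 08:10–16:58 = 8 h 48 min; less 15 min break → 8 h 33 min
Sun: 05:16–09:56 = 4 h 40 min; less 10 min break → 4 h 30 min
Total: 4 h 38 min + 4 h 34 min + 10 h 22 min + 7 h 9 min + 7 h 45 min + 8 h 33 min + 4 h 30 min = 47 h 31 min.

47.52 hours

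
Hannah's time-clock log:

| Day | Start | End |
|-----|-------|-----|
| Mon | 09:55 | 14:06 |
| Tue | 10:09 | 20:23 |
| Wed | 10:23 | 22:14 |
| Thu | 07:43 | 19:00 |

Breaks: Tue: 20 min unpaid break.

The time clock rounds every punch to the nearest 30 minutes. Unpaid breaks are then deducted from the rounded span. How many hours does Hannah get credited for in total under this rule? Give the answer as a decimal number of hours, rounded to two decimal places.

37.17 hours

Mon: in 09:55→10:00, out 14:06→14:00; 4 h 0 min
Tue: in 10:09→10:00, out 20:23→20:30; 10 h 30 min − 20 min = 10 h 10 min
Wed: in 10:23→10:30, out 22:14→22:00; 11 h 30 min
Thu: in 07:43→07:30, out 19:00→19:00; 11 h 30 min
Total credited: 37 h 10 min.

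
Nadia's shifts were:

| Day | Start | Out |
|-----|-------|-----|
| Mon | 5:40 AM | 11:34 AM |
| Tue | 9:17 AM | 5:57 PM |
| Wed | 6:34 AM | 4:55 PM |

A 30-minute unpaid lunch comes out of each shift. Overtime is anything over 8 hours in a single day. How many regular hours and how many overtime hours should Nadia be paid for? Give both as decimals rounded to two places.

Mon: 5:40 AM–11:34 AM = 5 h 54 min; less 30 min break → 5 h 24 min
Tue: 9:17 AM–5:57 PM = 8 h 40 min; less 30 min break → 8 h 10 min
Wed: 6:34 AM–4:55 PM = 10 h 21 min; less 30 min break → 9 h 51 min
Mon reg 5 h 24 min / OT 0 h 0 min; Tue reg 8 h 0 min / OT 0 h 10 min; Wed reg 8 h 0 min / OT 1 h 51 min.
Totals: regular 21 h 24 min, overtime 2 h 1 min.

Regular 21.40 hours, overtime 2.02 hours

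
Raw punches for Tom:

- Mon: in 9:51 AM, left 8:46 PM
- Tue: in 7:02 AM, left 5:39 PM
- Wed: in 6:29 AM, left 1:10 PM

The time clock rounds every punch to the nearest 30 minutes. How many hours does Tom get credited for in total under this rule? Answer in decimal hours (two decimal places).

28.00 hours

Mon: in 9:51 AM→10:00 AM, out 8:46 PM→9:00 PM; 11 h 0 min
Tue: in 7:02 AM→7:00 AM, out 5:39 PM→5:30 PM; 10 h 30 min
Wed: in 6:29 AM→6:30 AM, out 1:10 PM→1:00 PM; 6 h 30 min
Total credited: 28 h 0 min.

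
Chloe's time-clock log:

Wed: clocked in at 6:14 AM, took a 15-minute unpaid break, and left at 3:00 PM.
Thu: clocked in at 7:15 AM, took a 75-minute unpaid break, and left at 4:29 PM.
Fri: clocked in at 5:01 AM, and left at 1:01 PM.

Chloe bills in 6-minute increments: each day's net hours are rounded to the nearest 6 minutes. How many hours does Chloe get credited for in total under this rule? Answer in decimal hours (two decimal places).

Wed: 6:14 AM–3:00 PM = 8 h 46 min − 15 min = 8 h 31 min → rounds to 8 h 30 min
Thu: 7:15 AM–4:29 PM = 9 h 14 min − 75 min = 7 h 59 min → rounds to 8 h 0 min
Fri: 5:01 AM–1:01 PM = 8 h 0 min → rounds to 8 h 0 min
Total credited: 24 h 30 min.

24.50 hours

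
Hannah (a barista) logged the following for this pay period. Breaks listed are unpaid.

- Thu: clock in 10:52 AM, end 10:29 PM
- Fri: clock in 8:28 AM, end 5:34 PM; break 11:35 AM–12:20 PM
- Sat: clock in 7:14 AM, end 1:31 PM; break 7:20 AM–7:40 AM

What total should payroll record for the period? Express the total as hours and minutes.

25 h 55 min

Thu: 10:52 AM–10:29 PM = 11 h 37 min
Fri: 8:28 AM–5:34 PM = 9 h 6 min; less 45 min break → 8 h 21 min
Sat: 7:14 AM–1:31 PM = 6 h 17 min; less 20 min break → 5 h 57 min
Total: 11 h 37 min + 8 h 21 min + 5 h 57 min = 25 h 55 min.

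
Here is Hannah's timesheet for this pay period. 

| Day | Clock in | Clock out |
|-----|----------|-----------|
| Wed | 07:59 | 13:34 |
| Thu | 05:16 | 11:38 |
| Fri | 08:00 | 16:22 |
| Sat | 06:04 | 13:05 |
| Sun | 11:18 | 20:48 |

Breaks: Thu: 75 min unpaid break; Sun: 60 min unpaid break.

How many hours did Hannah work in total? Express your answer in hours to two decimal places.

34.58 hours

Wed: 07:59–13:34 = 5 h 35 min
Thu: 05:16–11:38 = 6 h 22 min; less 75 min break → 5 h 7 min
Fri: 08:00–16:22 = 8 h 22 min
Sat: 06:04–13:05 = 7 h 1 min
Sun: 11:18–20:48 = 9 h 30 min; less 60 min break → 8 h 30 min
Total: 5 h 35 min + 5 h 7 min + 8 h 22 min + 7 h 1 min + 8 h 30 min = 34 h 35 min.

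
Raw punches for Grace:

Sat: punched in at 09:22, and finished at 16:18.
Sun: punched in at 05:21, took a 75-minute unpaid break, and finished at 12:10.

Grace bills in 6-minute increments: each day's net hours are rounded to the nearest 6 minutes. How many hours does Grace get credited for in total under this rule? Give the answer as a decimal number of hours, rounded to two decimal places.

12.50 hours

Sat: 09:22–16:18 = 6 h 56 min → rounds to 6 h 54 min
Sun: 05:21–12:10 = 6 h 49 min − 75 min = 5 h 34 min → rounds to 5 h 36 min
Total credited: 12 h 30 min.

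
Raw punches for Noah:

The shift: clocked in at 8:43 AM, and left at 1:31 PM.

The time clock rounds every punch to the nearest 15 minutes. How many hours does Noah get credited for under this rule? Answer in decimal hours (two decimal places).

4.75 hours

The shift: in 8:43 AM→8:45 AM, out 1:31 PM→1:30 PM; 4 h 45 min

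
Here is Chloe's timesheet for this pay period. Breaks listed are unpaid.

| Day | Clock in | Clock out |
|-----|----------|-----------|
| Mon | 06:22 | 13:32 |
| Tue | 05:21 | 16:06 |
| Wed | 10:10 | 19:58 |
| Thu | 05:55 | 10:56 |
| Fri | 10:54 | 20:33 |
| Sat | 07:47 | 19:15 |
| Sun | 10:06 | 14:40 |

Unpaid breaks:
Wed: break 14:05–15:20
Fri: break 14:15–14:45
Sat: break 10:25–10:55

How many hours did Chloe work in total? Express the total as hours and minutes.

Mon: 06:22–13:32 = 7 h 10 min
Tue: 05:21–16:06 = 10 h 45 min
Wed: 10:10–19:58 = 9 h 48 min; less 75 min break → 8 h 33 min
Thu: 05:55–10:56 = 5 h 1 min
Fri: 10:54–20:33 = 9 h 39 min; less 30 min break → 9 h 9 min
Sat: 07:47–19:15 = 11 h 28 min; less 30 min break → 10 h 58 min
Sun: 10:06–14:40 = 4 h 34 min
Total: 7 h 10 min + 10 h 45 min + 8 h 33 min + 5 h 1 min + 9 h 9 min + 10 h 58 min + 4 h 34 min = 56 h 10 min.

56 h 10 min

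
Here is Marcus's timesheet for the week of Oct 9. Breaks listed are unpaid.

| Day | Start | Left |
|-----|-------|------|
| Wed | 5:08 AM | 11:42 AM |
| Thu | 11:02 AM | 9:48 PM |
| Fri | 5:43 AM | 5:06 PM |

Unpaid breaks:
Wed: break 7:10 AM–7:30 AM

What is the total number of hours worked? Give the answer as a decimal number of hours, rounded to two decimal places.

28.38 hours

Wed: 5:08 AM–11:42 AM = 6 h 34 min; less 20 min break → 6 h 14 min
Thu: 11:02 AM–9:48 PM = 10 h 46 min
Fri: 5:43 AM–5:06 PM = 11 h 23 min
Total: 6 h 14 min + 10 h 46 min + 11 h 23 min = 28 h 23 min.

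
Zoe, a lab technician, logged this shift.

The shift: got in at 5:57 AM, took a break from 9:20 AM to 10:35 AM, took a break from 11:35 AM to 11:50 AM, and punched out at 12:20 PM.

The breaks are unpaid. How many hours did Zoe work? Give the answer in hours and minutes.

The shift: 5:57 AM–12:20 PM = 6 h 23 min; less 90 min break → 4 h 53 min

4 h 53 min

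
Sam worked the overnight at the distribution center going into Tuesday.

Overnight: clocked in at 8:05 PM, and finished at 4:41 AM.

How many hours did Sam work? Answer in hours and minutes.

Overnight: 8:05 PM → midnight = 3 h 55 min; midnight → 4:41 AM = 4 h 41 min; span 8 h 36 min

8 h 36 min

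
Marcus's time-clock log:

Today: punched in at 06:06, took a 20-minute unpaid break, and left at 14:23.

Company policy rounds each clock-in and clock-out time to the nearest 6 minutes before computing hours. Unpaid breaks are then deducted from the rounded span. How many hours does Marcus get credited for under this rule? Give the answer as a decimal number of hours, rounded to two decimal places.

Today: in 06:06→06:06, out 14:23→14:24; 8 h 18 min − 20 min = 7 h 58 min

7.97 hours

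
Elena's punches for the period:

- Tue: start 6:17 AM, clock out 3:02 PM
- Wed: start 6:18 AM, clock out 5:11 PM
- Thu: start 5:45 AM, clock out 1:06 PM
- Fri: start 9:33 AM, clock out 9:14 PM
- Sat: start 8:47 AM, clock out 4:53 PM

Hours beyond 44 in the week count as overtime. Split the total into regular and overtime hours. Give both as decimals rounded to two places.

Regular 44.00 hours, overtime 2.77 hours

Tue: 6:17 AM–3:02 PM = 8 h 45 min
Wed: 6:18 AM–5:11 PM = 10 h 53 min
Thu: 5:45 AM–1:06 PM = 7 h 21 min
Fri: 9:33 AM–9:14 PM = 11 h 41 min
Sat: 8:47 AM–4:53 PM = 8 h 6 min
Total worked: 46 h 46 min = 46.77 h.
Threshold 44 h → overtime 2 h 46 min, regular 44 h 0 min.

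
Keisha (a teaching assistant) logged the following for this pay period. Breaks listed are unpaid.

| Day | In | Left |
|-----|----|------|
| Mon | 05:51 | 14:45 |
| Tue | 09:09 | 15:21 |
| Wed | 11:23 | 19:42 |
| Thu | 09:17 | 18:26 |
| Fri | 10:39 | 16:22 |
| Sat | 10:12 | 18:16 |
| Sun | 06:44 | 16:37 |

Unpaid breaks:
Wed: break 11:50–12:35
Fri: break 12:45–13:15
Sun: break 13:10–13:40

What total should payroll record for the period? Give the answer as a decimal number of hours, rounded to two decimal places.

Mon: 05:51–14:45 = 8 h 54 min
Tue: 09:09–15:21 = 6 h 12 min
Wed: 11:23–19:42 = 8 h 19 min; less 45 min break → 7 h 34 min
Thu: 09:17–18:26 = 9 h 9 min
Fri: 10:39–16:22 = 5 h 43 min; less 30 min break → 5 h 13 min
Sat: 10:12–18:16 = 8 h 4 min
Sun: 06:44–16:37 = 9 h 53 min; less 30 min break → 9 h 23 min
Total: 8 h 54 min + 6 h 12 min + 7 h 34 min + 9 h 9 min + 5 h 13 min + 8 h 4 min + 9 h 23 min = 54 h 29 min.

54.48 hours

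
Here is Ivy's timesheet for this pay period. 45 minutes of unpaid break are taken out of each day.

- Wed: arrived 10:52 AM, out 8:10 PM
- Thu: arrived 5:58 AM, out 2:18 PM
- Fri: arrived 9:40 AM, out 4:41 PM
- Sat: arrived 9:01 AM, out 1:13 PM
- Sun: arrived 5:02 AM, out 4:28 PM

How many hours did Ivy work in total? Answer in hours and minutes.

36 h 32 min

Wed: 10:52 AM–8:10 PM = 9 h 18 min; less 45 min break → 8 h 33 min
Thu: 5:58 AM–2:18 PM = 8 h 20 min; less 45 min break → 7 h 35 min
Fri: 9:40 AM–4:41 PM = 7 h 1 min; less 45 min break → 6 h 16 min
Sat: 9:01 AM–1:13 PM = 4 h 12 min; less 45 min break → 3 h 27 min
Sun: 5:02 AM–4:28 PM = 11 h 26 min; less 45 min break → 10 h 41 min
Total: 8 h 33 min + 7 h 35 min + 6 h 16 min + 3 h 27 min + 10 h 41 min = 36 h 32 min.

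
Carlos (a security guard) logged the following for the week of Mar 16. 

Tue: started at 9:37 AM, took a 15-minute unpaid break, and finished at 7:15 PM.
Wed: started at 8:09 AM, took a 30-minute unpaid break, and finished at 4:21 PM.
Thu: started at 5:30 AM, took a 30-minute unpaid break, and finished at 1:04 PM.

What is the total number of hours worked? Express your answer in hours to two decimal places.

24.15 hours

Tue: 9:37 AM–7:15 PM = 9 h 38 min; less 15 min break → 9 h 23 min
Wed: 8:09 AM–4:21 PM = 8 h 12 min; less 30 min break → 7 h 42 min
Thu: 5:30 AM–1:04 PM = 7 h 34 min; less 30 min break → 7 h 4 min
Total: 9 h 23 min + 7 h 42 min + 7 h 4 min = 24 h 9 min.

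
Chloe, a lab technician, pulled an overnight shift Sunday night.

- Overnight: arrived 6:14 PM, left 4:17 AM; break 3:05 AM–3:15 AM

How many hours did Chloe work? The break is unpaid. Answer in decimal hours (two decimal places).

Overnight: 6:14 PM → midnight = 5 h 46 min; midnight → 4:17 AM = 4 h 17 min; span 10 h 3 min; less 10 min break → 9 h 53 min

9.88 hours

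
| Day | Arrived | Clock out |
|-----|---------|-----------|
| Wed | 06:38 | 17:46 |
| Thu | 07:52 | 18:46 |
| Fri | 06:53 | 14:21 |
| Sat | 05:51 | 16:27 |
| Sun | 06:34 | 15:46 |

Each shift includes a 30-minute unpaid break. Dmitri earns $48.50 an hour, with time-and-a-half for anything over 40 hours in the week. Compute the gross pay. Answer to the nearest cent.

Wed: 06:38–17:46 = 11 h 8 min; less 30 min break → 10 h 38 min
Thu: 07:52–18:46 = 10 h 54 min; less 30 min break → 10 h 24 min
Fri: 06:53–14:21 = 7 h 28 min; less 30 min break → 6 h 58 min
Sat: 05:51–16:27 = 10 h 36 min; less 30 min break → 10 h 6 min
Sun: 06:34–15:46 = 9 h 12 min; less 30 min break → 8 h 42 min
Total worked: 46 h 48 min = 2808 min.
Regular 40 h 0 min = 2400 min at $48.50/h; overtime 6 h 48 min = 408 min at $72.75/h.
Pay = (2400 × $48.50 + 408 × $72.75) ÷ 60 = $2434.70.

$2434.70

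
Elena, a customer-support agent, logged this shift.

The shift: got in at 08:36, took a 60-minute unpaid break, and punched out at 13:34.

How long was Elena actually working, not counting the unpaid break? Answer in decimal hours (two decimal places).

3.97 hours

The shift: 08:36–13:34 = 4 h 58 min; less 60 min break → 3 h 58 min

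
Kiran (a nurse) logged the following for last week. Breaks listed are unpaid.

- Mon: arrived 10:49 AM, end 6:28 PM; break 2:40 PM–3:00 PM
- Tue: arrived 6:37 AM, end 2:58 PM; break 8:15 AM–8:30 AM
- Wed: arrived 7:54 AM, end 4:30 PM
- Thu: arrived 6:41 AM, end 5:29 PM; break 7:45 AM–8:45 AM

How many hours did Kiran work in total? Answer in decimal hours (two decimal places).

Mon: 10:49 AM–6:28 PM = 7 h 39 min; less 20 min break → 7 h 19 min
Tue: 6:37 AM–2:58 PM = 8 h 21 min; less 15 min break → 8 h 6 min
Wed: 7:54 AM–4:30 PM = 8 h 36 min
Thu: 6:41 AM–5:29 PM = 10 h 48 min; less 60 min break → 9 h 48 min
Total: 7 h 19 min + 8 h 6 min + 8 h 36 min + 9 h 48 min = 33 h 49 min.

33.82 hours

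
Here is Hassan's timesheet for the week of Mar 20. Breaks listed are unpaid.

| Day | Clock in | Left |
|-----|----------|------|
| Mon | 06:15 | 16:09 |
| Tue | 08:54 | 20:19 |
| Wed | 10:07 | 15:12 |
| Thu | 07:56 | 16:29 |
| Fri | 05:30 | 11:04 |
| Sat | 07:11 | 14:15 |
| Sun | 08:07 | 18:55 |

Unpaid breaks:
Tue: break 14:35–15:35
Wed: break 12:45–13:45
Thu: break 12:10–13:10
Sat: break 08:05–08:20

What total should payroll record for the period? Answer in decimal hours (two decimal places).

Mon: 06:15–16:09 = 9 h 54 min
Tue: 08:54–20:19 = 11 h 25 min; less 60 min break → 10 h 25 min
Wed: 10:07–15:12 = 5 h 5 min; less 60 min break → 4 h 5 min
Thu: 07:56–16:29 = 8 h 33 min; less 60 min break → 7 h 33 min
Fri: 05:30–11:04 = 5 h 34 min
Sat: 07:11–14:15 = 7 h 4 min; less 15 min break → 6 h 49 min
Sun: 08:07–18:55 = 10 h 48 min
Total: 9 h 54 min + 10 h 25 min + 4 h 5 min + 7 h 33 min + 5 h 34 min + 6 h 49 min + 10 h 48 min = 55 h 8 min.

55.13 hours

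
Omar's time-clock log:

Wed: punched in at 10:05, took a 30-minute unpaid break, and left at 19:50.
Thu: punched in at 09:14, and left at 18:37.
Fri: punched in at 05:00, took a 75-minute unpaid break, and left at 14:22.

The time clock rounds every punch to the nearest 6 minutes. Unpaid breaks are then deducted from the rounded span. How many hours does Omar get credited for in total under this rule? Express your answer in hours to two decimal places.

26.75 hours

Wed: in 10:05→10:06, out 19:50→19:48; 9 h 42 min − 30 min = 9 h 12 min
Thu: in 09:14→09:12, out 18:37→18:36; 9 h 24 min
Fri: in 05:00→05:00, out 14:22→14:24; 9 h 24 min − 75 min = 8 h 9 min
Total credited: 26 h 45 min.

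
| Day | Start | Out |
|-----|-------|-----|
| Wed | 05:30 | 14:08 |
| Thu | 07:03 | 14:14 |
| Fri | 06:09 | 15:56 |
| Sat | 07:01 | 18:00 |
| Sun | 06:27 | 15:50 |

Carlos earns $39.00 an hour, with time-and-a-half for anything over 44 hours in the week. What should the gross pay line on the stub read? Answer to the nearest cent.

$1831.05

Wed: 05:30–14:08 = 8 h 38 min
Thu: 07:03–14:14 = 7 h 11 min
Fri: 06:09–15:56 = 9 h 47 min
Sat: 07:01–18:00 = 10 h 59 min
Sun: 06:27–15:50 = 9 h 23 min
Total worked: 45 h 58 min = 2758 min.
Regular 44 h 0 min = 2640 min at $39.00/h; overtime 1 h 58 min = 118 min at $58.50/h.
Pay = (2640 × $39.00 + 118 × $58.50) ÷ 60 = $1831.05.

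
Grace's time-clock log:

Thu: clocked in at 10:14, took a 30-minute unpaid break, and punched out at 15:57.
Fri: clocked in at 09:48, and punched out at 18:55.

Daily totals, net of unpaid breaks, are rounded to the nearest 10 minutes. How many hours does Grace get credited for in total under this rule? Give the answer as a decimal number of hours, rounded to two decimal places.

Thu: 10:14–15:57 = 5 h 43 min − 30 min = 5 h 13 min → rounds to 5 h 10 min
Fri: 09:48–18:55 = 9 h 7 min → rounds to 9 h 10 min
Total credited: 14 h 20 min.

14.33 hours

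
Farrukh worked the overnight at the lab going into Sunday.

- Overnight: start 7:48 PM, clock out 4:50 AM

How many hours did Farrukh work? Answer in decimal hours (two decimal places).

9.03 hours

Overnight: 7:48 PM → midnight = 4 h 12 min; midnight → 4:50 AM = 4 h 50 min; span 9 h 2 min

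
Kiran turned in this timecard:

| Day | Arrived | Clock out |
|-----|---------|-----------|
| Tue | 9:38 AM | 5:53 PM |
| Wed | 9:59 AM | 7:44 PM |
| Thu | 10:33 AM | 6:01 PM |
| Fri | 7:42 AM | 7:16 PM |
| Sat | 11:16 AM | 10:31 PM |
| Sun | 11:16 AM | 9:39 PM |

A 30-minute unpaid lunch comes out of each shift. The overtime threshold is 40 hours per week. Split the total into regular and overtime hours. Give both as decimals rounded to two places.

Regular 40.00 hours, overtime 15.67 hours

Tue: 9:38 AM–5:53 PM = 8 h 15 min; less 30 min break → 7 h 45 min
Wed: 9:59 AM–7:44 PM = 9 h 45 min; less 30 min break → 9 h 15 min
Thu: 10:33 AM–6:01 PM = 7 h 28 min; less 30 min break → 6 h 58 min
Fri: 7:42 AM–7:16 PM = 11 h 34 min; less 30 min break → 11 h 4 min
Sat: 11:16 AM–10:31 PM = 11 h 15 min; less 30 min break → 10 h 45 min
Sun: 11:16 AM–9:39 PM = 10 h 23 min; less 30 min break → 9 h 53 min
Total worked: 55 h 40 min = 55.67 h.
Threshold 40 h → overtime 15 h 40 min, regular 40 h 0 min.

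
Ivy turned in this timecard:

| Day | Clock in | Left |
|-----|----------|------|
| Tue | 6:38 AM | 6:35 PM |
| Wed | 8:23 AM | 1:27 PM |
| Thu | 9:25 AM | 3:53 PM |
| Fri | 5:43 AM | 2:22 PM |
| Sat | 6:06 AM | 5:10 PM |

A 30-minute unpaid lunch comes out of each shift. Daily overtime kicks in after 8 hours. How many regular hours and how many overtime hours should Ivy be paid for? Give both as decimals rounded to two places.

Regular 34.53 hours, overtime 6.17 hours

Tue: 6:38 AM–6:35 PM = 11 h 57 min; less 30 min break → 11 h 27 min
Wed: 8:23 AM–1:27 PM = 5 h 4 min; less 30 min break → 4 h 34 min
Thu: 9:25 AM–3:53 PM = 6 h 28 min; less 30 min break → 5 h 58 min
Fri: 5:43 AM–2:22 PM = 8 h 39 min; less 30 min break → 8 h 9 min
Sat: 6:06 AM–5:10 PM = 11 h 4 min; less 30 min break → 10 h 34 min
Tue reg 8 h 0 min / OT 3 h 27 min; Wed reg 4 h 34 min / OT 0 h 0 min; Thu reg 5 h 58 min / OT 0 h 0 min; Fri reg 8 h 0 min / OT 0 h 9 min; Sat reg 8 h 0 min / OT 2 h 34 min.
Totals: regular 34 h 32 min, overtime 6 h 10 min.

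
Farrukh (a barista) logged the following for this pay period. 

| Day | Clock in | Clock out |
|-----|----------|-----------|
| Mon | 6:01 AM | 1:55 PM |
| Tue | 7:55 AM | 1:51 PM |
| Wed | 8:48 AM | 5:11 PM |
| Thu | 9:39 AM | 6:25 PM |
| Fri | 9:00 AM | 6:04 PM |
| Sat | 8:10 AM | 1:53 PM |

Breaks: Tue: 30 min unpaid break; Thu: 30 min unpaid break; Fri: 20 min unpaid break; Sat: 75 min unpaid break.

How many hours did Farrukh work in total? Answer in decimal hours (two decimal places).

Mon: 6:01 AM–1:55 PM = 7 h 54 min
Tue: 7:55 AM–1:51 PM = 5 h 56 min; less 30 min break → 5 h 26 min
Wed: 8:48 AM–5:11 PM = 8 h 23 min
Thu: 9:39 AM–6:25 PM = 8 h 46 min; less 30 min break → 8 h 16 min
Fri: 9:00 AM–6:04 PM = 9 h 4 min; less 20 min break → 8 h 44 min
Sat: 8:10 AM–1:53 PM = 5 h 43 min; less 75 min break → 4 h 28 min
Total: 7 h 54 min + 5 h 26 min + 8 h 23 min + 8 h 16 min + 8 h 44 min + 4 h 28 min = 43 h 11 min.

43.18 hours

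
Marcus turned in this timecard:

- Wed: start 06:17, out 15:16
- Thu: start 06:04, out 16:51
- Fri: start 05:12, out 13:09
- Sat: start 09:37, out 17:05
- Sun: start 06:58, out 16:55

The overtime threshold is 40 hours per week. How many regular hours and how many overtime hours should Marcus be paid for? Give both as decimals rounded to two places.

Wed: 06:17–15:16 = 8 h 59 min
Thu: 06:04–16:51 = 10 h 47 min
Fri: 05:12–13:09 = 7 h 57 min
Sat: 09:37–17:05 = 7 h 28 min
Sun: 06:58–16:55 = 9 h 57 min
Total worked: 45 h 8 min = 45.13 h.
Threshold 40 h → overtime 5 h 8 min, regular 40 h 0 min.

Regular 40.00 hours, overtime 5.13 hours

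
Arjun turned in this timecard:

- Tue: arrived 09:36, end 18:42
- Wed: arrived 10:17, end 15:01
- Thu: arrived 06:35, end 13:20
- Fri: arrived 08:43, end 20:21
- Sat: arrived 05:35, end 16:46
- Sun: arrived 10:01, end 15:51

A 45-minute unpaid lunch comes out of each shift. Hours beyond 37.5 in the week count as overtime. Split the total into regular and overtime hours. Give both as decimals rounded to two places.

Regular 37.50 hours, overtime 7.23 hours

Tue: 09:36–18:42 = 9 h 6 min; less 45 min break → 8 h 21 min
Wed: 10:17–15:01 = 4 h 44 min; less 45 min break → 3 h 59 min
Thu: 06:35–13:20 = 6 h 45 min; less 45 min break → 6 h 0 min
Fri: 08:43–20:21 = 11 h 38 min; less 45 min break → 10 h 53 min
Sat: 05:35–16:46 = 11 h 11 min; less 45 min break → 10 h 26 min
Sun: 10:01–15:51 = 5 h 50 min; less 45 min break → 5 h 5 min
Total worked: 44 h 44 min = 44.73 h.
Threshold 37.5 h → overtime 7 h 14 min, regular 37 h 30 min.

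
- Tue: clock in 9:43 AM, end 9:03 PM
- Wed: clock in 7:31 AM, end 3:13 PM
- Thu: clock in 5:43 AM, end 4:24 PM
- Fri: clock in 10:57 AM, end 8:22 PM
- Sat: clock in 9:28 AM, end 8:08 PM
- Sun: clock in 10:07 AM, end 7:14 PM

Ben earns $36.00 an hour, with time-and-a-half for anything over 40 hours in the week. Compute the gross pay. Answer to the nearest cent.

Tue: 9:43 AM–9:03 PM = 11 h 20 min
Wed: 7:31 AM–3:13 PM = 7 h 42 min
Thu: 5:43 AM–4:24 PM = 10 h 41 min
Fri: 10:57 AM–8:22 PM = 9 h 25 min
Sat: 9:28 AM–8:08 PM = 10 h 40 min
Sun: 10:07 AM–7:14 PM = 9 h 7 min
Total worked: 58 h 55 min = 3535 min.
Regular 40 h 0 min = 2400 min at $36.00/h; overtime 18 h 55 min = 1135 min at $54.00/h.
Pay = (2400 × $36.00 + 1135 × $54.00) ÷ 60 = $2461.50.

$2461.50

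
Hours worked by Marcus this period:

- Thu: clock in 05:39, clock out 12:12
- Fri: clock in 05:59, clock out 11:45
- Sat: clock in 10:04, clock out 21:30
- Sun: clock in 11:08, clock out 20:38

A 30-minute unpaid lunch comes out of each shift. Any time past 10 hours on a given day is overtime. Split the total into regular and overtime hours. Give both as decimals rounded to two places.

Regular 30.32 hours, overtime 0.93 hours

Thu: 05:39–12:12 = 6 h 33 min; less 30 min break → 6 h 3 min
Fri: 05:59–11:45 = 5 h 46 min; less 30 min break → 5 h 16 min
Sat: 10:04–21:30 = 11 h 26 min; less 30 min break → 10 h 56 min
Sun: 11:08–20:38 = 9 h 30 min; less 30 min break → 9 h 0 min
Thu reg 6 h 3 min / OT 0 h 0 min; Fri reg 5 h 16 min / OT 0 h 0 min; Sat reg 10 h 0 min / OT 0 h 56 min; Sun reg 9 h 0 min / OT 0 h 0 min.
Totals: regular 30 h 19 min, overtime 0 h 56 min.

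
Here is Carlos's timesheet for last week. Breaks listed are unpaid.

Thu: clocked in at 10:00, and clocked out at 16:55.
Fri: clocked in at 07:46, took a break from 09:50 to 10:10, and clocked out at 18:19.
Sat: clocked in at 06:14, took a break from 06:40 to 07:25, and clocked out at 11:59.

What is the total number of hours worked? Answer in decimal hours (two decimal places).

22.13 hours

Thu: 10:00–16:55 = 6 h 55 min
Fri: 07:46–18:19 = 10 h 33 min; less 20 min break → 10 h 13 min
Sat: 06:14–11:59 = 5 h 45 min; less 45 min break → 5 h 0 min
Total: 6 h 55 min + 10 h 13 min + 5 h 0 min = 22 h 8 min.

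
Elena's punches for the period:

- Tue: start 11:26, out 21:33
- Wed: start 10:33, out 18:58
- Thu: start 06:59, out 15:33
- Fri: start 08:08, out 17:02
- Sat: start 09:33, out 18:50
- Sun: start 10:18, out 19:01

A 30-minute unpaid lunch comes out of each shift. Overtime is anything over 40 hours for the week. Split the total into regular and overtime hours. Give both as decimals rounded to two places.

Regular 40.00 hours, overtime 11.00 hours

Tue: 11:26–21:33 = 10 h 7 min; less 30 min break → 9 h 37 min
Wed: 10:33–18:58 = 8 h 25 min; less 30 min break → 7 h 55 min
Thu: 06:59–15:33 = 8 h 34 min; less 30 min break → 8 h 4 min
Fri: 08:08–17:02 = 8 h 54 min; less 30 min break → 8 h 24 min
Sat: 09:33–18:50 = 9 h 17 min; less 30 min break → 8 h 47 min
Sun: 10:18–19:01 = 8 h 43 min; less 30 min break → 8 h 13 min
Total worked: 51 h 0 min = 51.00 h.
Threshold 40 h → overtime 11 h 0 min, regular 40 h 0 min.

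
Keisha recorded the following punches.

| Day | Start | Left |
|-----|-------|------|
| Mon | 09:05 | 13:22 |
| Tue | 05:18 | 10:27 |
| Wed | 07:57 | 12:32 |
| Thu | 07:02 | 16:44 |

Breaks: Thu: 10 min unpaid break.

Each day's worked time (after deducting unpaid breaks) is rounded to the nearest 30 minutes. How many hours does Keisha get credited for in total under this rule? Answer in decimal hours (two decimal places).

Mon: 09:05–13:22 = 4 h 17 min → rounds to 4 h 30 min
Tue: 05:18–10:27 = 5 h 9 min → rounds to 5 h 0 min
Wed: 07:57–12:32 = 4 h 35 min → rounds to 4 h 30 min
Thu: 07:02–16:44 = 9 h 42 min − 10 min = 9 h 32 min → rounds to 9 h 30 min
Total credited: 23 h 30 min.

23.50 hours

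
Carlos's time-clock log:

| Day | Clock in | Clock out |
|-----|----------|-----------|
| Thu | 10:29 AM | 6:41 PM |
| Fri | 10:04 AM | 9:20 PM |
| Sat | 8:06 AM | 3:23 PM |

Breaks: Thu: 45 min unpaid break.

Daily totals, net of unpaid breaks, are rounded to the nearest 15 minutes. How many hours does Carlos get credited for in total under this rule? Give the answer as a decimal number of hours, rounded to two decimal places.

26.00 hours

Thu: 10:29 AM–6:41 PM = 8 h 12 min − 45 min = 7 h 27 min → rounds to 7 h 30 min
Fri: 10:04 AM–9:20 PM = 11 h 16 min → rounds to 11 h 15 min
Sat: 8:06 AM–3:23 PM = 7 h 17 min → rounds to 7 h 15 min
Total credited: 26 h 0 min.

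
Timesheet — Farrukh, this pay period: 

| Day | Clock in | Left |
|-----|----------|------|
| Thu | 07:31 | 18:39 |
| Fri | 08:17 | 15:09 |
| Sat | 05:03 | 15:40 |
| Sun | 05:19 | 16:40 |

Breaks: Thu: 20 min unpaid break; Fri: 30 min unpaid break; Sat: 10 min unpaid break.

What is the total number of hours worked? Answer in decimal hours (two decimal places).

38.97 hours

Thu: 07:31–18:39 = 11 h 8 min; less 20 min break → 10 h 48 min
Fri: 08:17–15:09 = 6 h 52 min; less 30 min break → 6 h 22 min
Sat: 05:03–15:40 = 10 h 37 min; less 10 min break → 10 h 27 min
Sun: 05:19–16:40 = 11 h 21 min
Total: 10 h 48 min + 6 h 22 min + 10 h 27 min + 11 h 21 min = 38 h 58 min.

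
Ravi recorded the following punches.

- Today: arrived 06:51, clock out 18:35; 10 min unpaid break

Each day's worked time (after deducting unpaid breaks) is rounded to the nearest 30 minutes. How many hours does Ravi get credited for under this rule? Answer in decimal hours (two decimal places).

11.50 hours

Today: 06:51–18:35 = 11 h 44 min − 10 min = 11 h 34 min → rounds to 11 h 30 min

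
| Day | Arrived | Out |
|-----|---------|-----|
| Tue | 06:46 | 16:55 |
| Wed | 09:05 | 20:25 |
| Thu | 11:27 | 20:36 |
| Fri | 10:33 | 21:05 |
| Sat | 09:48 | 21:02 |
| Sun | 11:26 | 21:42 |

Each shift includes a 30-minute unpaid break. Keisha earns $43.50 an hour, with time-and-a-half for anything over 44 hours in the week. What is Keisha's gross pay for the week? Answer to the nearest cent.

$2936.25

Tue: 06:46–16:55 = 10 h 9 min; less 30 min break → 9 h 39 min
Wed: 09:05–20:25 = 11 h 20 min; less 30 min break → 10 h 50 min
Thu: 11:27–20:36 = 9 h 9 min; less 30 min break → 8 h 39 min
Fri: 10:33–21:05 = 10 h 32 min; less 30 min break → 10 h 2 min
Sat: 09:48–21:02 = 11 h 14 min; less 30 min break → 10 h 44 min
Sun: 11:26–21:42 = 10 h 16 min; less 30 min break → 9 h 46 min
Total worked: 59 h 40 min = 3580 min.
Regular 44 h 0 min = 2640 min at $43.50/h; overtime 15 h 40 min = 940 min at $65.25/h.
Pay = (2640 × $43.50 + 940 × $65.25) ÷ 60 = $2936.25.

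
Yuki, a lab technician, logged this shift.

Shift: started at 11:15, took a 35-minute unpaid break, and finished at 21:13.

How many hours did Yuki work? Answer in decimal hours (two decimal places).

9.38 hours

Shift: 11:15–21:13 = 9 h 58 min; less 35 min break → 9 h 23 min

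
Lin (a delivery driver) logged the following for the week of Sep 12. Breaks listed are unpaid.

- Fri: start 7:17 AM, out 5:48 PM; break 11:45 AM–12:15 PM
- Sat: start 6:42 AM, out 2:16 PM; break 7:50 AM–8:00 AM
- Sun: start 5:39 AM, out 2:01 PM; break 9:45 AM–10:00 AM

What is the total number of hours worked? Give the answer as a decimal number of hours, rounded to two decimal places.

25.53 hours

Fri: 7:17 AM–5:48 PM = 10 h 31 min; less 30 min break → 10 h 1 min
Sat: 6:42 AM–2:16 PM = 7 h 34 min; less 10 min break → 7 h 24 min
Sun: 5:39 AM–2:01 PM = 8 h 22 min; less 15 min break → 8 h 7 min
Total: 10 h 1 min + 7 h 24 min + 8 h 7 min = 25 h 32 min.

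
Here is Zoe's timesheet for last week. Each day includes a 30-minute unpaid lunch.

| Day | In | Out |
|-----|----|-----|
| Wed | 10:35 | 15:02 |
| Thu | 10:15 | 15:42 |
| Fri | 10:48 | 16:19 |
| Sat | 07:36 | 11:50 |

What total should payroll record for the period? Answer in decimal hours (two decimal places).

17.65 hours

Wed: 10:35–15:02 = 4 h 27 min; less 30 min break → 3 h 57 min
Thu: 10:15–15:42 = 5 h 27 min; less 30 min break → 4 h 57 min
Fri: 10:48–16:19 = 5 h 31 min; less 30 min break → 5 h 1 min
Sat: 07:36–11:50 = 4 h 14 min; less 30 min break → 3 h 44 min
Total: 3 h 57 min + 4 h 57 min + 5 h 1 min + 3 h 44 min = 17 h 39 min.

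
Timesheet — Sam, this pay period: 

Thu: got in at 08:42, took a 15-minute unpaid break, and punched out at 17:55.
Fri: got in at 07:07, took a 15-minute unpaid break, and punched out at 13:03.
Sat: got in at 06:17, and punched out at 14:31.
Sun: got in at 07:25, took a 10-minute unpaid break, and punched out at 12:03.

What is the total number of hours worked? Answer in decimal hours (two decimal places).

27.35 hours

Thu: 08:42–17:55 = 9 h 13 min; less 15 min break → 8 h 58 min
Fri: 07:07–13:03 = 5 h 56 min; less 15 min break → 5 h 41 min
Sat: 06:17–14:31 = 8 h 14 min
Sun: 07:25–12:03 = 4 h 38 min; less 10 min break → 4 h 28 min
Total: 8 h 58 min + 5 h 41 min + 8 h 14 min + 4 h 28 min = 27 h 21 min.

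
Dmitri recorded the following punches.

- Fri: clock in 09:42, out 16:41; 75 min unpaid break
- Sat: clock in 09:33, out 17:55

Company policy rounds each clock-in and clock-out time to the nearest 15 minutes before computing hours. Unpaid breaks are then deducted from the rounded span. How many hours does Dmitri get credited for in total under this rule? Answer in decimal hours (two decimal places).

14.25 hours

Fri: in 09:42→09:45, out 16:41→16:45; 7 h 0 min − 75 min = 5 h 45 min
Sat: in 09:33→09:30, out 17:55→18:00; 8 h 30 min
Total credited: 14 h 15 min.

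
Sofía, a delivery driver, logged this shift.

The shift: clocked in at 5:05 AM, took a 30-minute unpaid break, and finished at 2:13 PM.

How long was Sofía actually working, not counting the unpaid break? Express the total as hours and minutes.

The shift: 5:05 AM–2:13 PM = 9 h 8 min; less 30 min break → 8 h 38 min

8 h 38 min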